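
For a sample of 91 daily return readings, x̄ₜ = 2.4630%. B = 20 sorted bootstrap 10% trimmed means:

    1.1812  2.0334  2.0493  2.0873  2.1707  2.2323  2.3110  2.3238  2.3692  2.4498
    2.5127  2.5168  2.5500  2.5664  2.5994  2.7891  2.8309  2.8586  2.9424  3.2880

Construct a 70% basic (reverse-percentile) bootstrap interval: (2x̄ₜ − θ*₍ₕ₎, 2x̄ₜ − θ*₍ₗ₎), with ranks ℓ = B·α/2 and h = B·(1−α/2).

Percentile endpoints at ranks 3 and 17: θ*₍3₎ = 2.0493, θ*₍17₎ = 2.8309.
Basic interval reflects these around x̄ₜ:
  lower = 2 × 2.4630 − 2.8309 = 2.0951
  upper = 2 × 2.4630 − 2.0493 = 2.8767

(2.0951, 2.8767)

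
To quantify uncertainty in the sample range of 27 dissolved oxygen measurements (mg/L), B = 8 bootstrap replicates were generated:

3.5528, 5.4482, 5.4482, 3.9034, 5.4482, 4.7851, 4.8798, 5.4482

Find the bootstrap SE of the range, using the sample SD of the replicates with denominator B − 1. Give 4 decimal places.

Bootstrap SE is the standard deviation of the 8 replicate ranges.
Mean of replicates: (3.5528 + 5.4482 + 5.4482 + 3.9034 + 5.4482 + 4.7851 + 4.8798 + 5.4482) / 8 = 38.91390 / 8 = 4.86424
Sum of squared deviations: (−1.31144)² + (+0.58396)² + (+0.58396)² + (−0.96084)² + (+0.58396)² + (−0.07914)² + (+0.01556)² + (+0.58396)² = 4.01363
Variance = 4.01363 / 7 = 0.57338
SE* = √0.57338

SE* = 0.7572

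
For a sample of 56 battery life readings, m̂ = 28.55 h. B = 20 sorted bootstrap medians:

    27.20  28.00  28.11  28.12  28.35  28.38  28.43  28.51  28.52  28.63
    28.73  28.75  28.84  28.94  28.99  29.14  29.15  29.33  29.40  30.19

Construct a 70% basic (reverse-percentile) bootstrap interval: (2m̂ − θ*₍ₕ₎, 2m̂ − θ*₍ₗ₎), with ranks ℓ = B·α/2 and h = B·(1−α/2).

(27.95, 28.99)

Percentile endpoints at ranks 3 and 17: θ*₍3₎ = 28.11, θ*₍17₎ = 29.15.
Basic interval reflects these around m̂:
  lower = 2 × 28.55 − 29.15 = 27.95
  upper = 2 × 28.55 − 28.11 = 28.99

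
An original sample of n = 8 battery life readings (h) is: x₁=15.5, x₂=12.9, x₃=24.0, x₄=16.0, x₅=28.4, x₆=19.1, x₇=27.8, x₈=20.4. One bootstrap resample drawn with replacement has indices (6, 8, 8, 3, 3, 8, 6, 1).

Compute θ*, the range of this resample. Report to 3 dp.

θ* = 8.500

Resample values: 19.1, 20.4, 20.4, 24.0, 24.0, 20.4, 19.1, 15.5.
Range = 24.0 − 15.5 = 8.500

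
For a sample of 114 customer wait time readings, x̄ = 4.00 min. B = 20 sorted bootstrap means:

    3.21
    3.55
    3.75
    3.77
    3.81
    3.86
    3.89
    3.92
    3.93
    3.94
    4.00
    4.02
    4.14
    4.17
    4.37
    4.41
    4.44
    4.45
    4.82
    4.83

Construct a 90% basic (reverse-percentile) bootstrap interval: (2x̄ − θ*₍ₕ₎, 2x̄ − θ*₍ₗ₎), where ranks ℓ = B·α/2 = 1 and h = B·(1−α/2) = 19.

Percentile endpoints at ranks 1 and 19: θ*₍1₎ = 3.21, θ*₍19₎ = 4.82.
Basic interval reflects these around x̄:
  lower = 2 × 4.00 − 4.82 = 3.18
  upper = 2 × 4.00 − 3.21 = 4.79

(3.18, 4.79)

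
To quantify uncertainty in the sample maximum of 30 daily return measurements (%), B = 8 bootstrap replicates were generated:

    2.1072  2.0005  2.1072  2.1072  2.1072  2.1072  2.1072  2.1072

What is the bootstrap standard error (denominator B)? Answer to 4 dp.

SE* = 0.0353

Bootstrap SE is the standard deviation of the 8 replicate maximums.
Mean of replicates: (2.1072 + 2.0005 + 2.1072 + 2.1072 + 2.1072 + 2.1072 + 2.1072 + 2.1072) / 8 = 16.750900 / 8 = 2.093863
Sum of squared deviations: (+0.013338)² + (−0.093363)² + (+0.013338)² + (+0.013338)² + (+0.013338)² + (+0.013338)² + (+0.013338)² + (+0.013338)² = 0.009962
Variance = 0.009962 / 8 = 0.001245
SE* = √0.001245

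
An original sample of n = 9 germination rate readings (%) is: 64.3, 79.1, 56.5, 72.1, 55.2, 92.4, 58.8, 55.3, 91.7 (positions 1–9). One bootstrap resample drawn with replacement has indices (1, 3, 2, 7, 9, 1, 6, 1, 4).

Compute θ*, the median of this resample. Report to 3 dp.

Resample values: 64.3, 56.5, 79.1, 58.8, 91.7, 64.3, 92.4, 64.3, 72.1.
Sorted: 56.5, 58.8, 64.3, 64.3, 64.3, 72.1, 79.1, 91.7, 92.4
Median = middle value = 64.300

θ* = 64.300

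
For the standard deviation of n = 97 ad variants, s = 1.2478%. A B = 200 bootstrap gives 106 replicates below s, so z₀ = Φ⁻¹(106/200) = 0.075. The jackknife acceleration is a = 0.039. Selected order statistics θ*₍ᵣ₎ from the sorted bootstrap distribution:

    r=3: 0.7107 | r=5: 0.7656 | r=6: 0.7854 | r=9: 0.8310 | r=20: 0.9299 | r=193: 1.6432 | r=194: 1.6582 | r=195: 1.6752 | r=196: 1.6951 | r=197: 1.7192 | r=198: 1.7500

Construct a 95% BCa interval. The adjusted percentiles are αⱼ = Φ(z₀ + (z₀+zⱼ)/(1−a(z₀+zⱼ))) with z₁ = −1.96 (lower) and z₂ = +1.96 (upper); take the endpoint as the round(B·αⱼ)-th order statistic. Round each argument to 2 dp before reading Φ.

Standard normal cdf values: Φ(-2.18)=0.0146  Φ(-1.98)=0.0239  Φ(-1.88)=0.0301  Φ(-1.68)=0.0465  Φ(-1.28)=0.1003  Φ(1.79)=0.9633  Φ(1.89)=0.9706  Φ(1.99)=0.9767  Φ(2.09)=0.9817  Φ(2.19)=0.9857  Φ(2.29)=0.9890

Lower: z₀ + z₁ = 0.075 + (-1.960) = -1.885; 1 − a(z₀+z₁) = 1 − (0.039)(-1.885) = 1.0735; argument = 0.075 + (-1.885)/1.0735 = -1.6809 → -1.68.
α₁ = Φ(-1.68) = 0.0465; rank = round(200 × 0.0465) = 9; θ*₍9₎ = 0.8310.
Upper: z₀ + z₂ = 2.035; 1 − a(z₀+z₂) = 0.9206; argument = 2.2854 → 2.29; α₂ = 0.9890; rank = 198; θ*₍198₎ = 1.7500.

(0.8310, 1.7500)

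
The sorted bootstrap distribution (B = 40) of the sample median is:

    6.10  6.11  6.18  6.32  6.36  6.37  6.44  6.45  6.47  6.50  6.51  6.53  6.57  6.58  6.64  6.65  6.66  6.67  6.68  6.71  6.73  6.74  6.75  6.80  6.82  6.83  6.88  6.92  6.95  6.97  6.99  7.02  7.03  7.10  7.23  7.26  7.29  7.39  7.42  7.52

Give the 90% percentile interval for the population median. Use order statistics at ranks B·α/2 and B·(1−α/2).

α = 0.10; lower rank = 40 × 0.050 = 2; upper rank = 40 × 0.950 = 38.
The 2nd smallest replicate is 6.11; the 38th is 7.39.

(6.11, 7.39)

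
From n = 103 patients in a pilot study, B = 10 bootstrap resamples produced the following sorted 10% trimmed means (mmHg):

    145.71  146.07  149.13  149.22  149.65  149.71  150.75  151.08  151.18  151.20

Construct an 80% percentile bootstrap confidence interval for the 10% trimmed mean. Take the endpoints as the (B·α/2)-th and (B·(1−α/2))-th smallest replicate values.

α = 0.20; lower rank = 10 × 0.100 = 1; upper rank = 10 × 0.900 = 9.
The 1st smallest replicate is 145.71; the 9th is 151.18.

(145.71, 151.18)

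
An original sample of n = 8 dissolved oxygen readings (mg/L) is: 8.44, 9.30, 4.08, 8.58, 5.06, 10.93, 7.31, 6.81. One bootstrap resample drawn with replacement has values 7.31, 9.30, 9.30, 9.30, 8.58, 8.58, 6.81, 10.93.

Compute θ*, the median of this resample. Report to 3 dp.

θ* = 8.940

Sorted: 6.81, 7.31, 8.58, 8.58, 9.30, 9.30, 9.30, 10.93
Median = average of the two middle values = 8.940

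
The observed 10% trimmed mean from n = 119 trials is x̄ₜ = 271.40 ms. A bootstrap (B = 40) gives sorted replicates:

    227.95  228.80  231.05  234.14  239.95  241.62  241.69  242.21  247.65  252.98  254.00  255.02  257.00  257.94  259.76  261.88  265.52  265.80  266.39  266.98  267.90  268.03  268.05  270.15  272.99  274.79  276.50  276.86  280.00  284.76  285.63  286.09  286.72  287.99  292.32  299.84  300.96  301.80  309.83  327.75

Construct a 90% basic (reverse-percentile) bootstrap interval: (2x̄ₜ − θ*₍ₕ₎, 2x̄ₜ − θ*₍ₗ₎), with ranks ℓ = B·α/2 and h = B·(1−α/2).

Percentile endpoints at ranks 2 and 38: θ*₍2₎ = 228.80, θ*₍38₎ = 301.80.
Basic interval reflects these around x̄ₜ:
  lower = 2 × 271.40 − 301.80 = 241.00
  upper = 2 × 271.40 − 228.80 = 314.00

(241.00, 314.00)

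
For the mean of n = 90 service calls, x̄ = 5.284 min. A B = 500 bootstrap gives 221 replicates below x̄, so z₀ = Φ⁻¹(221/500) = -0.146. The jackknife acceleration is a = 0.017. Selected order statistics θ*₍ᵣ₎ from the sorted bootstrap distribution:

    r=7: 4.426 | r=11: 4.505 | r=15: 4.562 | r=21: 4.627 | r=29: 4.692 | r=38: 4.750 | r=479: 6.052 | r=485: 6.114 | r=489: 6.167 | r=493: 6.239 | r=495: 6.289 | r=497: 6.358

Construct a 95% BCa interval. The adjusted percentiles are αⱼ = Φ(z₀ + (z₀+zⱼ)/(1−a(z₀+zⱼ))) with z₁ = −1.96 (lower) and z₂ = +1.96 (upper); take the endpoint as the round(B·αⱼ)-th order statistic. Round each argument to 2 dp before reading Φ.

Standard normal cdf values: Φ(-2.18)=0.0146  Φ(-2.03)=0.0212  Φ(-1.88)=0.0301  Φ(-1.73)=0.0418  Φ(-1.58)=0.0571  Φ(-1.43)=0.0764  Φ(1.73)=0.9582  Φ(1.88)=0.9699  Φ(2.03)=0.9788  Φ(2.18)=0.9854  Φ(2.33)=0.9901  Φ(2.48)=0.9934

(4.426, 6.052)

Lower: z₀ + z₁ = -0.146 + (-1.960) = -2.106; 1 − a(z₀+z₁) = 1 − (0.017)(-2.106) = 1.0358; argument = -0.146 + (-2.106)/1.0358 = -2.1792 → -2.18.
α₁ = Φ(-2.18) = 0.0146; rank = round(500 × 0.0146) = 7; θ*₍7₎ = 4.426.
Upper: z₀ + z₂ = 1.814; 1 − a(z₀+z₂) = 0.9692; argument = 1.7257 → 1.73; α₂ = 0.9582; rank = 479; θ*₍479₎ = 6.052.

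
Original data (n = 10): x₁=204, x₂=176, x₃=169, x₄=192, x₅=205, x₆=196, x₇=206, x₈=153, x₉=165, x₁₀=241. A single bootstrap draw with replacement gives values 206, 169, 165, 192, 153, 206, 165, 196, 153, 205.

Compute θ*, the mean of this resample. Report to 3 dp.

θ* = 181.000

Mean = (206 + 169 + 165 + 192 + 153 + 206 + 165 + 196 + 153 + 205) / 10 = 1810.0 / 10 = 181.000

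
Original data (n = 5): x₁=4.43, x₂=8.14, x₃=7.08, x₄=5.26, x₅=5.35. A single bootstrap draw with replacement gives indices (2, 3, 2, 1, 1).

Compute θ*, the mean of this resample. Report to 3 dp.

Resample values: 8.14, 7.08, 8.14, 4.43, 4.43.
Mean = (8.14 + 7.08 + 8.14 + 4.43 + 4.43) / 5 = 32.220 / 5 = 6.444

θ* = 6.444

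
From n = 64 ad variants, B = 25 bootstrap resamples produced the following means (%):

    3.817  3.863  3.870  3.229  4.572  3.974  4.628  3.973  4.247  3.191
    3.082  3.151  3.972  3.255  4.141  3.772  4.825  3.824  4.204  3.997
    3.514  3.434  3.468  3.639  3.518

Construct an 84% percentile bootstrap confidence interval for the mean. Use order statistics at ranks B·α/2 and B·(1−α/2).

(3.151, 4.572)

Sorted replicates: 3.082, 3.151, 3.191, 3.229, 3.255, 3.434, 3.468, 3.514, 3.518, 3.639, 3.772, 3.817, 3.824, 3.863, 3.870, 3.972, 3.973, 3.974, 3.997, 4.141, 4.204, 4.247, 4.572, 4.628, 4.825
α = 0.16; lower rank = 25 × 0.080 = 2; upper rank = 25 × 0.920 = 23.
The 2nd smallest replicate is 3.151; the 23rd is 4.572.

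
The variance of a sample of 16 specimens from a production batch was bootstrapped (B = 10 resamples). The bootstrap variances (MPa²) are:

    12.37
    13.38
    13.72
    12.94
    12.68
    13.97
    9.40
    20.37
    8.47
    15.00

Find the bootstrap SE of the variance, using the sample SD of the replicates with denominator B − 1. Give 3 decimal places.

Bootstrap SE is the standard deviation of the 10 replicate variances.
Mean of replicates: (12.37 + 13.38 + 13.72 + 12.94 + 12.68 + 13.97 + 9.40 + 20.37 + 8.47 + 15.00) / 10 = 132.3000 / 10 = 13.2300
Sum of squared deviations: (−0.8600)² + (+0.1500)² + (+0.4900)² + (−0.2900)² + (−0.5500)² + (+0.7400)² + (−3.8300)² + (+7.1400)² + (−4.7600)² + (+1.7700)² = 93.3754
Variance = 93.3754 / 9 = 10.3750
SE* = √10.3750

SE* = 3.221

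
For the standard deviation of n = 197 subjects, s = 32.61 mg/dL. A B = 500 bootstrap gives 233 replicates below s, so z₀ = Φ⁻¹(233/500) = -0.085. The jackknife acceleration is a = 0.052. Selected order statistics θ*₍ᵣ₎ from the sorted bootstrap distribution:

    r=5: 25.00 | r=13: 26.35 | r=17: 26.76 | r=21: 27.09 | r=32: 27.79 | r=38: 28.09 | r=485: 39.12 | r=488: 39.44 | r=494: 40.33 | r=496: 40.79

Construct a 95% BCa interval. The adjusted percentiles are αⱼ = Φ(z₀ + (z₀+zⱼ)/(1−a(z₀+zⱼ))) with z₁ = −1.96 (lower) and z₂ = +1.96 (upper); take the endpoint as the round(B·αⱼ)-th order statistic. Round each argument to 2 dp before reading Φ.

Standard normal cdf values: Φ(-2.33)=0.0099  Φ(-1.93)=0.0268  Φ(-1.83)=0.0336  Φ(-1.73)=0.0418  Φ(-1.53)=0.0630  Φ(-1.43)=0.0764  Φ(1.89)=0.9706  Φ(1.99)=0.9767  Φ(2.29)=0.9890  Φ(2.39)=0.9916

Lower: z₀ + z₁ = -0.085 + (-1.960) = -2.045; 1 − a(z₀+z₁) = 1 − (0.052)(-2.045) = 1.1063; argument = -0.085 + (-2.045)/1.1063 = -1.9334 → -1.93.
α₁ = Φ(-1.93) = 0.0268; rank = round(500 × 0.0268) = 13; θ*₍13₎ = 26.35.
Upper: z₀ + z₂ = 1.875; 1 − a(z₀+z₂) = 0.9025; argument = 1.9926 → 1.99; α₂ = 0.9767; rank = 488; θ*₍488₎ = 39.44.

(26.35, 39.44)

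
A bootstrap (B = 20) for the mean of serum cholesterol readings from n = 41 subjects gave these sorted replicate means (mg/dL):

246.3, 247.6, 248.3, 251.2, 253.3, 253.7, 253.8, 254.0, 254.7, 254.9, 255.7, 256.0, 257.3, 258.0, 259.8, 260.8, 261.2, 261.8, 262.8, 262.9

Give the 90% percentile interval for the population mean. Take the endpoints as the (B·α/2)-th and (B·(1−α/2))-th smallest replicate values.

(246.3, 262.8)

α = 0.10; lower rank = 20 × 0.050 = 1; upper rank = 20 × 0.950 = 19.
The 1st smallest replicate is 246.3; the 19th is 262.8.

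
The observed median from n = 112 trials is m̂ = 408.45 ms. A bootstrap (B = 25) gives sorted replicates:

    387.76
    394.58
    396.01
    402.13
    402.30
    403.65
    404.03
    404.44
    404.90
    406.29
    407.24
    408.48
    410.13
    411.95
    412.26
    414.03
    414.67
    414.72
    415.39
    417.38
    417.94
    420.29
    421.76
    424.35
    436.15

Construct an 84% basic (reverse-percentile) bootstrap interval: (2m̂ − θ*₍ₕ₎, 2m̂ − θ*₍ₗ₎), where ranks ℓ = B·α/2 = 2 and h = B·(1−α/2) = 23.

(395.14, 422.32)

Percentile endpoints at ranks 2 and 23: θ*₍2₎ = 394.58, θ*₍23₎ = 421.76.
Basic interval reflects these around m̂:
  lower = 2 × 408.45 − 421.76 = 395.14
  upper = 2 × 408.45 − 394.58 = 422.32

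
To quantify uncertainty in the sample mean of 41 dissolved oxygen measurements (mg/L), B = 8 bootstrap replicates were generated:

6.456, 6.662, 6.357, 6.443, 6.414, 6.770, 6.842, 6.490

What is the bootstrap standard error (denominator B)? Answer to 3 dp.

SE* = 0.168

Bootstrap SE is the standard deviation of the 8 replicate means.
Mean of replicates: (6.456 + 6.662 + 6.357 + 6.443 + 6.414 + 6.770 + 6.842 + 6.490) / 8 = 52.4340 / 8 = 6.5542
Sum of squared deviations: (−0.0982)² + (+0.1078)² + (−0.1972)² + (−0.1113)² + (−0.1402)² + (+0.2157)² + (+0.2877)² + (−0.0642)² = 0.2257
Variance = 0.2257 / 8 = 0.0282
SE* = √0.0282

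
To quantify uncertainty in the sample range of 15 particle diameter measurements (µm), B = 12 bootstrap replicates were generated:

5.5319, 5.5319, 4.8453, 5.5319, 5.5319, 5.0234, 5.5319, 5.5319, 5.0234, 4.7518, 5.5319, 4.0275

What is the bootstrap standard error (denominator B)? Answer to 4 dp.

SE* = 0.4596

Bootstrap SE is the standard deviation of the 12 replicate ranges.
Mean of replicates: (5.5319 + 5.5319 + 4.8453 + 5.5319 + 5.5319 + 5.0234 + 5.5319 + 5.5319 + 5.0234 + 4.7518 + 5.5319 + 4.0275) / 12 = 62.39470 / 12 = 5.19956
Sum of squared deviations: (+0.33234)² + (+0.33234)² + (−0.35426)² + (+0.33234)² + (+0.33234)² + (−0.17616)² + (+0.33234)² + (+0.33234)² + (−0.17616)² + (−0.44776)² + (+0.33234)² + (−1.17206)² = 2.53493
Variance = 2.53493 / 12 = 0.21124
SE* = √0.21124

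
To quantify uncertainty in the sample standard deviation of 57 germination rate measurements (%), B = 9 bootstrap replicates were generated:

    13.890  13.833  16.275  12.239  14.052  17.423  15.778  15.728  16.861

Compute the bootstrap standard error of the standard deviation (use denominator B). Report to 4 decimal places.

Bootstrap SE is the standard deviation of the 9 replicate standard deviations.
Mean of replicates: (13.890 + 13.833 + 16.275 + 12.239 + 14.052 + 17.423 + 15.778 + 15.728 + 16.861) / 9 = 136.07900 / 9 = 15.11989
Sum of squared deviations: (−1.22989)² + (−1.28689)² + (+1.15511)² + (−2.88089)² + (−1.06789)² + (+2.30311)² + (+0.65811)² + (+0.60811)² + (+1.74111)² = 23.08160
Variance = 23.08160 / 9 = 2.56462
SE* = √2.56462

SE* = 1.6014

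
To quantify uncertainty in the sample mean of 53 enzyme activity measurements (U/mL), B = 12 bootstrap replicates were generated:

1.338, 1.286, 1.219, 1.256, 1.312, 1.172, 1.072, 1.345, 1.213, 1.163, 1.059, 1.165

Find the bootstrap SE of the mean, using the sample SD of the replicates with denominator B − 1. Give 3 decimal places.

Bootstrap SE is the standard deviation of the 12 replicate means.
Mean of replicates: (1.338 + 1.286 + 1.219 + 1.256 + 1.312 + 1.172 + 1.072 + 1.345 + 1.213 + 1.163 + 1.059 + 1.165) / 12 = 14.6000 / 12 = 1.2167
Sum of squared deviations: (+0.1213)² + (+0.0693)² + (+0.0023)² + (+0.0393)² + (+0.0953)² + (−0.0447)² + (−0.1447)² + (+0.1283)² + (−0.0037)² + (−0.0537)² + (−0.1577)² + (−0.0517)² = 0.1000
Variance = 0.1000 / 11 = 0.0091
SE* = √0.0091

SE* = 0.095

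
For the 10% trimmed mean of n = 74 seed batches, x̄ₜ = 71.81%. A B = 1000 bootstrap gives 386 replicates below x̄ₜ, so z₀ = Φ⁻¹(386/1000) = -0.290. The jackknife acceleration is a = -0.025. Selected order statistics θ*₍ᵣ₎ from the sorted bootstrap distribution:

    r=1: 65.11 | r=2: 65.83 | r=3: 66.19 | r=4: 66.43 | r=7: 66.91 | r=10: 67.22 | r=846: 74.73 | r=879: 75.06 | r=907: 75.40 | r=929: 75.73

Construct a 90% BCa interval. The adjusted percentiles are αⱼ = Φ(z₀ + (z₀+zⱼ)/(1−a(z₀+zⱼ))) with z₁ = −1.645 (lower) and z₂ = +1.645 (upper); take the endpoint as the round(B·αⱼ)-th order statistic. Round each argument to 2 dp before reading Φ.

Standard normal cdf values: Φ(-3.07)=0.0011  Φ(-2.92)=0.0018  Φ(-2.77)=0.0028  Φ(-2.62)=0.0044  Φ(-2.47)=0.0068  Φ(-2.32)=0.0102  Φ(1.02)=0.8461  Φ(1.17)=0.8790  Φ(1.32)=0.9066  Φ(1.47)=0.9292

Lower: z₀ + z₁ = -0.290 + (-1.645) = -1.935; 1 − a(z₀+z₁) = 1 − (-0.025)(-1.935) = 0.9516; argument = -0.290 + (-1.935)/0.9516 = -2.3234 → -2.32.
α₁ = Φ(-2.32) = 0.0102; rank = round(1000 × 0.0102) = 10; θ*₍10₎ = 67.22.
Upper: z₀ + z₂ = 1.355; 1 − a(z₀+z₂) = 1.0339; argument = 1.0206 → 1.02; α₂ = 0.8461; rank = 846; θ*₍846₎ = 74.73.

(67.22, 74.73)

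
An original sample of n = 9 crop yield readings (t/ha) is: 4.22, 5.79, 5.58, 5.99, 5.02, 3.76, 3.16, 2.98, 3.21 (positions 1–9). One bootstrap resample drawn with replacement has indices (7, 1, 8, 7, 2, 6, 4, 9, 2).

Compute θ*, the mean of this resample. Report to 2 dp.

θ* = 4.23

Resample values: 3.16, 4.22, 2.98, 3.16, 5.79, 3.76, 5.99, 3.21, 5.79.
Mean = (3.16 + 4.22 + 2.98 + 3.16 + 5.79 + 3.76 + 5.99 + 3.21 + 5.79) / 9 = 38.060 / 9 = 4.23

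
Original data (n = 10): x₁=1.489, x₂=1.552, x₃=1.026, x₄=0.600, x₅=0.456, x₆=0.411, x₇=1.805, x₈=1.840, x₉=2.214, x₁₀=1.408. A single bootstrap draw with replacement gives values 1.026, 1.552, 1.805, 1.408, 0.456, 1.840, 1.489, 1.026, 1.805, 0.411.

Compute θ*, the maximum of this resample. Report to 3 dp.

θ* = 1.840

Maximum = 1.840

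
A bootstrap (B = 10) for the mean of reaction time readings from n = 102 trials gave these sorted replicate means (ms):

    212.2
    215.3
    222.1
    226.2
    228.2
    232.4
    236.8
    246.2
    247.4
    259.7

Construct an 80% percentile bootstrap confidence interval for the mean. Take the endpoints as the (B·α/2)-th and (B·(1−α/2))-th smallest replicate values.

α = 0.20; lower rank = 10 × 0.100 = 1; upper rank = 10 × 0.900 = 9.
The 1st smallest replicate is 212.2; the 9th is 247.4.

(212.2, 247.4)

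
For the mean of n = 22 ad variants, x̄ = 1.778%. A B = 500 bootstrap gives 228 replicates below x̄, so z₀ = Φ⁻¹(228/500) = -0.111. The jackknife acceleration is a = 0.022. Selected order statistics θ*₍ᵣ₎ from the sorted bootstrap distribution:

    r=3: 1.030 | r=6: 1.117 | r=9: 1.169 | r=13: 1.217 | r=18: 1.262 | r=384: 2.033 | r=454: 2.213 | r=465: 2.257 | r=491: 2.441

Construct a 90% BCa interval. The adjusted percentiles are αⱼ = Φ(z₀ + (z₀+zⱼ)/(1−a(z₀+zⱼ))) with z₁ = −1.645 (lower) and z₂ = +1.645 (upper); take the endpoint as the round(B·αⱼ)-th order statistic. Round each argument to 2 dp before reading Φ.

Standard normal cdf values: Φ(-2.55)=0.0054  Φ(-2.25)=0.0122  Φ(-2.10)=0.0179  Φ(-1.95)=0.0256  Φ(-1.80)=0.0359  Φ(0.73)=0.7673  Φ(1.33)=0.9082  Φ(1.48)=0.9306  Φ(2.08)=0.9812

Lower: z₀ + z₁ = -0.111 + (-1.645) = -1.756; 1 − a(z₀+z₁) = 1 − (0.022)(-1.756) = 1.0386; argument = -0.111 + (-1.756)/1.0386 = -1.8017 → -1.80.
α₁ = Φ(-1.80) = 0.0359; rank = round(500 × 0.0359) = 18; θ*₍18₎ = 1.262.
Upper: z₀ + z₂ = 1.534; 1 − a(z₀+z₂) = 0.9663; argument = 1.4766 → 1.48; α₂ = 0.9306; rank = 465; θ*₍465₎ = 2.257.

(1.262, 2.257)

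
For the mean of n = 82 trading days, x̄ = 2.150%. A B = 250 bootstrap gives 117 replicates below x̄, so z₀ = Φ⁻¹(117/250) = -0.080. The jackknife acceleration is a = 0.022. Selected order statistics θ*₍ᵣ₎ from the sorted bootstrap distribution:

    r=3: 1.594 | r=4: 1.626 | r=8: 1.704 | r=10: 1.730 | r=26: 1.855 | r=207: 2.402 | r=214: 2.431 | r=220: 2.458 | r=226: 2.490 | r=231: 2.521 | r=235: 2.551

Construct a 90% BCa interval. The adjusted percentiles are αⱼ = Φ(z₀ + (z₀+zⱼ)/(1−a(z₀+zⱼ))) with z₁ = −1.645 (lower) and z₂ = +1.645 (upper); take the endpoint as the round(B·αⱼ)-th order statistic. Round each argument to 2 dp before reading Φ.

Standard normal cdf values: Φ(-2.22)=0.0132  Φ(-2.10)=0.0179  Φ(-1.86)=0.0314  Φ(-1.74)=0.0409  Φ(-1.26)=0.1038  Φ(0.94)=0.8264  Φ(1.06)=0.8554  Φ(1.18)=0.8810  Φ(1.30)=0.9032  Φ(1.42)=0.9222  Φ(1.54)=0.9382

Lower: z₀ + z₁ = -0.080 + (-1.645) = -1.725; 1 − a(z₀+z₁) = 1 − (0.022)(-1.725) = 1.0379; argument = -0.080 + (-1.725)/1.0379 = -1.7419 → -1.74.
α₁ = Φ(-1.74) = 0.0409; rank = round(250 × 0.0409) = 10; θ*₍10₎ = 1.730.
Upper: z₀ + z₂ = 1.565; 1 − a(z₀+z₂) = 0.9656; argument = 1.5408 → 1.54; α₂ = 0.9382; rank = 235; θ*₍235₎ = 2.551.

(1.730, 2.551)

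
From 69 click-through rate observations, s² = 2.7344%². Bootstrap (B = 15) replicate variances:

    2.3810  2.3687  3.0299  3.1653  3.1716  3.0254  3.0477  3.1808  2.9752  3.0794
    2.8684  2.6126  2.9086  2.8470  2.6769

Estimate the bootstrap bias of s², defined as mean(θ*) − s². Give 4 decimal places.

mean(θ*) = (2.3810 + 2.3687 + 3.0299 + 3.1653 + 3.1716 + 3.0254 + 3.0477 + 3.1808 + 2.9752 + 3.0794 + 2.8684 + 2.6126 + 2.9086 + 2.8470 + 2.6769) / 15 = 2.88923
bias = 2.88923 − 2.7344

bias = +0.1548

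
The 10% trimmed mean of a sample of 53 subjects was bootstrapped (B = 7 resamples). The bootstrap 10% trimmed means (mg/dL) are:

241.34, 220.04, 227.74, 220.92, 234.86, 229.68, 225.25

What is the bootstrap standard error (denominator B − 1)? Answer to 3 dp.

SE* = 7.603

Bootstrap SE is the standard deviation of the 7 replicate 10% trimmed means.
Mean of replicates: (241.34 + 220.04 + 227.74 + 220.92 + 234.86 + 229.68 + 225.25) / 7 = 1599.8300 / 7 = 228.5471
Sum of squared deviations: (+12.7929)² + (−8.5071)² + (−0.8071)² + (−7.6271)² + (+6.3129)² + (+1.1329)² + (−3.2971)² = 346.8601
Variance = 346.8601 / 6 = 57.8100
SE* = √57.8100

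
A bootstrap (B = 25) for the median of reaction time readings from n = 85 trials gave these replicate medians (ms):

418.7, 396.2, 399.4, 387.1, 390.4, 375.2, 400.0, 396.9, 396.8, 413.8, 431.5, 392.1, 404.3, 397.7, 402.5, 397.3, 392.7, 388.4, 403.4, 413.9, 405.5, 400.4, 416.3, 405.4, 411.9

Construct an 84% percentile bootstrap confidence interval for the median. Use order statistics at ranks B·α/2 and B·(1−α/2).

Sorted replicates: 375.2, 387.1, 388.4, 390.4, 392.1, 392.7, 396.2, 396.8, 396.9, 397.3, 397.7, 399.4, 400.0, 400.4, 402.5, 403.4, 404.3, 405.4, 405.5, 411.9, 413.8, 413.9, 416.3, 418.7, 431.5
α = 0.16; lower rank = 25 × 0.080 = 2; upper rank = 25 × 0.920 = 23.
The 2nd smallest replicate is 387.1; the 23rd is 416.3.

(387.1, 416.3)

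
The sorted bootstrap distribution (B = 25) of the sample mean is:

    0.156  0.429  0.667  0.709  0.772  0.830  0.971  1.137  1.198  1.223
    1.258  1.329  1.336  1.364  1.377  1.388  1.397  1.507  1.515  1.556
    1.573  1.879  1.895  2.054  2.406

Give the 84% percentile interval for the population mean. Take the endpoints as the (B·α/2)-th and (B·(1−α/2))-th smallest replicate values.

(0.429, 1.895)

α = 0.16; lower rank = 25 × 0.080 = 2; upper rank = 25 × 0.920 = 23.
The 2nd smallest replicate is 0.429; the 23rd is 1.895.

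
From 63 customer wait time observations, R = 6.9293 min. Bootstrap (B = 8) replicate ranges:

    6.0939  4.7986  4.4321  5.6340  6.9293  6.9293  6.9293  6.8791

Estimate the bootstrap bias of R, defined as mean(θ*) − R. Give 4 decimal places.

mean(θ*) = (6.0939 + 4.7986 + 4.4321 + 5.6340 + 6.9293 + 6.9293 + 6.9293 + 6.8791) / 8 = 6.07820
bias = 6.07820 − 6.9293

bias = −0.8511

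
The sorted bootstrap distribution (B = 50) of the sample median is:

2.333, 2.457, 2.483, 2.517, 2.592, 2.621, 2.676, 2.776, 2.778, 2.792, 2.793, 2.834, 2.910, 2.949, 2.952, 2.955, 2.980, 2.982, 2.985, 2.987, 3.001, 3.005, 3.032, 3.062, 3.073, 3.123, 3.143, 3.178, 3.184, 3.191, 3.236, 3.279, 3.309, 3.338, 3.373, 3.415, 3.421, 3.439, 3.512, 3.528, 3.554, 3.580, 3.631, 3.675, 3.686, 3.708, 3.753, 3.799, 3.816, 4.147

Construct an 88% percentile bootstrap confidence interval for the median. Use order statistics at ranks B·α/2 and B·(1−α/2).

(2.483, 3.753)

α = 0.12; lower rank = 50 × 0.060 = 3; upper rank = 50 × 0.940 = 47.
The 3rd smallest replicate is 2.483; the 47th is 3.753.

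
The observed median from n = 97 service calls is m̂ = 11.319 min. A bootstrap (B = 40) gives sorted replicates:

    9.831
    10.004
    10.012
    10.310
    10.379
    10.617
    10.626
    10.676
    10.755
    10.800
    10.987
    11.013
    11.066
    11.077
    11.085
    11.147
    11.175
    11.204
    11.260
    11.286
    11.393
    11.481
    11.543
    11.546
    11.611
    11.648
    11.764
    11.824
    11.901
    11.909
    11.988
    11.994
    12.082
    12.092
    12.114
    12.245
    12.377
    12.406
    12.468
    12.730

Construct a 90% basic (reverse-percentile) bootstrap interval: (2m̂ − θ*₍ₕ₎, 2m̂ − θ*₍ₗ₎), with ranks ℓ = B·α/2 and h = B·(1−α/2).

(10.232, 12.634)

Percentile endpoints at ranks 2 and 38: θ*₍2₎ = 10.004, θ*₍38₎ = 12.406.
Basic interval reflects these around m̂:
  lower = 2 × 11.319 − 12.406 = 10.232
  upper = 2 × 11.319 − 10.004 = 12.634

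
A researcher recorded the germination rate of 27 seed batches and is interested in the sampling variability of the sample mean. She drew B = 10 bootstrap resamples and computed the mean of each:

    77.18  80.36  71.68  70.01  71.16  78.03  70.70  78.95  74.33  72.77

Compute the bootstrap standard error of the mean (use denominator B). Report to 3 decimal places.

Bootstrap SE is the standard deviation of the 10 replicate means.
Mean of replicates: (77.18 + 80.36 + 71.68 + 70.01 + 71.16 + 78.03 + 70.70 + 78.95 + 74.33 + 72.77) / 10 = 745.1700 / 10 = 74.5170
Sum of squared deviations: (+2.6630)² + (+5.8430)² + (−2.8370)² + (−4.5070)² + (−3.3570)² + (+3.5130)² + (−3.8170)² + (+4.4330)² + (−0.1870)² + (−1.7470)² = 130.5124
Variance = 130.5124 / 10 = 13.0512
SE* = √13.0512

SE* = 3.613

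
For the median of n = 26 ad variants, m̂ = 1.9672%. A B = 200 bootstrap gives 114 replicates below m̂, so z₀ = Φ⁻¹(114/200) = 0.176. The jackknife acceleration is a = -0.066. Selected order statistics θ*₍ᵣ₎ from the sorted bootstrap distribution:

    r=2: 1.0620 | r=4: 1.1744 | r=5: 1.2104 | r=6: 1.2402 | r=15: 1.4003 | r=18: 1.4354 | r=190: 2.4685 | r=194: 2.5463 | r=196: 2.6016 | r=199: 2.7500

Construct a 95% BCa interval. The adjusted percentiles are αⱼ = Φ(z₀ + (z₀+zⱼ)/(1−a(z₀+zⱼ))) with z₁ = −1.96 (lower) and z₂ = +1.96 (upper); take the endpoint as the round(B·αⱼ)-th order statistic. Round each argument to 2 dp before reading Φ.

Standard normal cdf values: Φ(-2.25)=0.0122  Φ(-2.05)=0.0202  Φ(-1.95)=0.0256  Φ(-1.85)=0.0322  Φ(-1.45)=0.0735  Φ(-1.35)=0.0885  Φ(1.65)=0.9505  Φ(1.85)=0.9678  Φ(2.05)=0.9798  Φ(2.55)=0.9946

(1.2402, 2.6016)

Lower: z₀ + z₁ = 0.176 + (-1.960) = -1.784; 1 − a(z₀+z₁) = 1 − (-0.066)(-1.784) = 0.8823; argument = 0.176 + (-1.784)/0.8823 = -1.8461 → -1.85.
α₁ = Φ(-1.85) = 0.0322; rank = round(200 × 0.0322) = 6; θ*₍6₎ = 1.2402.
Upper: z₀ + z₂ = 2.136; 1 − a(z₀+z₂) = 1.1410; argument = 2.0481 → 2.05; α₂ = 0.9798; rank = 196; θ*₍196₎ = 2.6016.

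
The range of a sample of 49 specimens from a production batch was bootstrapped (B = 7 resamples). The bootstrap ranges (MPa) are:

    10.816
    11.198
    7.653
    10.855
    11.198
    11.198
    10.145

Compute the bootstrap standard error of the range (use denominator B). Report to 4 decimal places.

Bootstrap SE is the standard deviation of the 7 replicate ranges.
Mean of replicates: (10.816 + 11.198 + 7.653 + 10.855 + 11.198 + 11.198 + 10.145) / 7 = 73.06300 / 7 = 10.43757
Sum of squared deviations: (+0.37843)² + (+0.76043)² + (−2.78457)² + (+0.41743)² + (+0.76043)² + (+0.76043)² + (−0.29257)² = 9.89165
Variance = 9.89165 / 7 = 1.41309
SE* = √1.41309

SE* = 1.1887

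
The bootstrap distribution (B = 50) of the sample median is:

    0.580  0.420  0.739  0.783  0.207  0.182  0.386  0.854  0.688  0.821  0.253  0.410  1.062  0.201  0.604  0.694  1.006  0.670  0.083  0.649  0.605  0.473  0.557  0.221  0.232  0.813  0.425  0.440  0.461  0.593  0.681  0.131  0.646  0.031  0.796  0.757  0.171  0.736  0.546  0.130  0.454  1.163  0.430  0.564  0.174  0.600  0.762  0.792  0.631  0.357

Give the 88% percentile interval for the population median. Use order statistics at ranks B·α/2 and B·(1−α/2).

(0.130, 0.854)

Sorted replicates: 0.031, 0.083, 0.130, 0.131, 0.171, 0.174, 0.182, 0.201, 0.207, 0.221, 0.232, 0.253, 0.357, 0.386, 0.410, 0.420, 0.425, 0.430, 0.440, 0.454, 0.461, 0.473, 0.546, 0.557, 0.564, 0.580, 0.593, 0.600, 0.604, 0.605, 0.631, 0.646, 0.649, 0.670, 0.681, 0.688, 0.694, 0.736, 0.739, 0.757, 0.762, 0.783, 0.792, 0.796, 0.813, 0.821, 0.854, 1.006, 1.062, 1.163
α = 0.12; lower rank = 50 × 0.060 = 3; upper rank = 50 × 0.940 = 47.
The 3rd smallest replicate is 0.130; the 47th is 0.854.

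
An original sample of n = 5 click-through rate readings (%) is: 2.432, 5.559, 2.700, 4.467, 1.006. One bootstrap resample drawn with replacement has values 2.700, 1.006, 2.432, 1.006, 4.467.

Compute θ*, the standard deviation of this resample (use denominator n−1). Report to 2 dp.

θ* = 1.43

Mean = 2.3222; sum of squared deviations = 8.2197
s² = 8.2197 / 4 = 2.0549
s = √2.0549 = 1.43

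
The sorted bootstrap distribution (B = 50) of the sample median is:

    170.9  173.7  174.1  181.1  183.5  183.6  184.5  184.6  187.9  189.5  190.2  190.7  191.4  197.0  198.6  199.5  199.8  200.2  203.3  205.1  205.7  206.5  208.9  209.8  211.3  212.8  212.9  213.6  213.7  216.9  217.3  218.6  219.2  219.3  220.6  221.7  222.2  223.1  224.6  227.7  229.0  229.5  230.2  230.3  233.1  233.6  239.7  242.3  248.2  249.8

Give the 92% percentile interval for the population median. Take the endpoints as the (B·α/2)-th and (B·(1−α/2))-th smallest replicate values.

α = 0.08; lower rank = 50 × 0.040 = 2; upper rank = 50 × 0.960 = 48.
The 2nd smallest replicate is 173.7; the 48th is 242.3.

(173.7, 242.3)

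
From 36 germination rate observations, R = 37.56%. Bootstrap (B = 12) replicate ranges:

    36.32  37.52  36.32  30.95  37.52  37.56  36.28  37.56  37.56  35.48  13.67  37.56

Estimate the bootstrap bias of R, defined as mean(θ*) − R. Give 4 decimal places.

mean(θ*) = (36.32 + 37.52 + 36.32 + 30.95 + 37.52 + 37.56 + 36.28 + 37.56 + 37.56 + 35.48 + 13.67 + 37.56) / 12 = 34.52500
bias = 34.52500 − 37.56

bias = −3.0350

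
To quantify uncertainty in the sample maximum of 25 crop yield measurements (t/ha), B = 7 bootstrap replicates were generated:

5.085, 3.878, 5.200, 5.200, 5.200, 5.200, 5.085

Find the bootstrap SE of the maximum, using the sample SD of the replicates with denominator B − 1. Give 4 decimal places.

SE* = 0.4882

Bootstrap SE is the standard deviation of the 7 replicate maximums.
Mean of replicates: (5.085 + 3.878 + 5.200 + 5.200 + 5.200 + 5.200 + 5.085) / 7 = 34.84800 / 7 = 4.97829
Sum of squared deviations: (+0.10671)² + (−1.10029)² + (+0.22171)² + (+0.22171)² + (+0.22171)² + (+0.22171)² + (+0.10671)² = 1.43003
Variance = 1.43003 / 6 = 0.23834
SE* = √0.23834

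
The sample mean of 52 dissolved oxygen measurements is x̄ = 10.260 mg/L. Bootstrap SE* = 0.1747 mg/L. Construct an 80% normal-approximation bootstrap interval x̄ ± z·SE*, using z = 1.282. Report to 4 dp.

(10.0360, 10.4840)

Margin = 1.282 × 0.1747 = 0.22397
Interval: 10.260 ± 0.22397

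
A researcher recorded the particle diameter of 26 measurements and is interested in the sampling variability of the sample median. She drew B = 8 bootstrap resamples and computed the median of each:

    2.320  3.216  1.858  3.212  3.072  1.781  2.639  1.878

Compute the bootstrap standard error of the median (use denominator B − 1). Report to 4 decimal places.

SE* = 0.6227

Bootstrap SE is the standard deviation of the 8 replicate medians.
Mean of replicates: (2.320 + 3.216 + 1.858 + 3.212 + 3.072 + 1.781 + 2.639 + 1.878) / 8 = 19.97600 / 8 = 2.49700
Sum of squared deviations: (−0.17700)² + (+0.71900)² + (−0.63900)² + (+0.71500)² + (+0.57500)² + (−0.71600)² + (+0.14200)² + (−0.61900)² = 2.71444
Variance = 2.71444 / 7 = 0.38778
SE* = √0.38778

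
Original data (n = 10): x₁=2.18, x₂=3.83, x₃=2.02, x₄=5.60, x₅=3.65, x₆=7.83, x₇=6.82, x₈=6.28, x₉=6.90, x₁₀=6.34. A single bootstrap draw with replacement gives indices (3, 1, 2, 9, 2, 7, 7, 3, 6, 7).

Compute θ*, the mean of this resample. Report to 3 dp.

Resample values: 2.02, 2.18, 3.83, 6.90, 3.83, 6.82, 6.82, 2.02, 7.83, 6.82.
Mean = (2.02 + 2.18 + 3.83 + 6.90 + 3.83 + 6.82 + 6.82 + 2.02 + 7.83 + 6.82) / 10 = 49.070 / 10 = 4.907

θ* = 4.907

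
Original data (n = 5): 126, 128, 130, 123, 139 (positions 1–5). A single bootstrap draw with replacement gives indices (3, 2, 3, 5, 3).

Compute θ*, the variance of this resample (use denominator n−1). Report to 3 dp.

θ* = 18.800

Resample values: 130, 128, 130, 139, 130.
Mean = 131.4000; sum of squared deviations = 75.2000
s² = 75.2000 / 4 = 18.8000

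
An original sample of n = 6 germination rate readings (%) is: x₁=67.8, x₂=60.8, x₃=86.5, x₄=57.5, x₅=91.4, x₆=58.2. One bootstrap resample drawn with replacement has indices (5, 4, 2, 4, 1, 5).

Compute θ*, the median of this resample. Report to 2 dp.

Resample values: 91.4, 57.5, 60.8, 57.5, 67.8, 91.4.
Sorted: 57.5, 57.5, 60.8, 67.8, 91.4, 91.4
Median = average of the two middle values = 64.30

θ* = 64.30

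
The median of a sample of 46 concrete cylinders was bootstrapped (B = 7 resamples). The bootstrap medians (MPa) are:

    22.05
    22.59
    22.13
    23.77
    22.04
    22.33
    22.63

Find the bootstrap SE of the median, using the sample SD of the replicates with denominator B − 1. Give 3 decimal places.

SE* = 0.608

Bootstrap SE is the standard deviation of the 7 replicate medians.
Mean of replicates: (22.05 + 22.59 + 22.13 + 23.77 + 22.04 + 22.33 + 22.63) / 7 = 157.5400 / 7 = 22.5057
Sum of squared deviations: (−0.4557)² + (+0.0843)² + (−0.3757)² + (+1.2643)² + (−0.4657)² + (−0.1757)² + (+0.1243)² = 2.2176
Variance = 2.2176 / 6 = 0.3696
SE* = √0.3696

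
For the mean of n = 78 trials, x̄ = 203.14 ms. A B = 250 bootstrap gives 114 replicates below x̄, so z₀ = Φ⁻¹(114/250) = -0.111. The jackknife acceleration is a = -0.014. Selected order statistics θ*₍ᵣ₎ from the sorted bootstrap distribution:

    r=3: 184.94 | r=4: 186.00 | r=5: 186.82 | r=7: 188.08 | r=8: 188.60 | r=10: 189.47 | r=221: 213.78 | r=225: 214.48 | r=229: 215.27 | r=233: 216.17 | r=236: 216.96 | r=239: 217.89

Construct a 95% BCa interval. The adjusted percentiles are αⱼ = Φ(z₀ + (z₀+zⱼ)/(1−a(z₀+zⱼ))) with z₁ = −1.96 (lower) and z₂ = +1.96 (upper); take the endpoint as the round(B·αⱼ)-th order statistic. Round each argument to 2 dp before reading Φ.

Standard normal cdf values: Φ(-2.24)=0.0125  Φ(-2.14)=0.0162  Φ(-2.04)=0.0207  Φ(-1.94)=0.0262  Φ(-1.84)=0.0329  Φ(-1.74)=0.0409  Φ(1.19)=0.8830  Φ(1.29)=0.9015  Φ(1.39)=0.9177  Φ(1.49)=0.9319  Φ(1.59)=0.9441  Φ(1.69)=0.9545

(184.94, 217.89)

Lower: z₀ + z₁ = -0.111 + (-1.960) = -2.071; 1 − a(z₀+z₁) = 1 − (-0.014)(-2.071) = 0.9710; argument = -0.111 + (-2.071)/0.9710 = -2.2438 → -2.24.
α₁ = Φ(-2.24) = 0.0125; rank = round(250 × 0.0125) = 3; θ*₍3₎ = 184.94.
Upper: z₀ + z₂ = 1.849; 1 − a(z₀+z₂) = 1.0259; argument = 1.6913 → 1.69; α₂ = 0.9545; rank = 239; θ*₍239₎ = 217.89.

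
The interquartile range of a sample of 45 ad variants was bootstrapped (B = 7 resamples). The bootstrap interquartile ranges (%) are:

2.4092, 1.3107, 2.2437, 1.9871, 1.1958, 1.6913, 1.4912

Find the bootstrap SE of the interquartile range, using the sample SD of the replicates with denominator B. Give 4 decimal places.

Bootstrap SE is the standard deviation of the 7 replicate interquartile ranges.
Mean of replicates: (2.4092 + 1.3107 + 2.2437 + 1.9871 + 1.1958 + 1.6913 + 1.4912) / 7 = 12.32900 / 7 = 1.76129
Sum of squared deviations: (+0.64791)² + (−0.45059)² + (+0.48241)² + (+0.22581)² + (−0.56549)² + (−0.06999)² + (−0.27009)² = 1.30415
Variance = 1.30415 / 7 = 0.18631
SE* = √0.18631

SE* = 0.4316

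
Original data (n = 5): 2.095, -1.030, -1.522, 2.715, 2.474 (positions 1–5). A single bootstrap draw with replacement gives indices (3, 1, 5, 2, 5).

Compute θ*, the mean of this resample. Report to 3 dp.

Resample values: -1.522, 2.095, 2.474, -1.030, 2.474.
Mean = ((-1.522) + 2.095 + 2.474 + (-1.030) + 2.474) / 5 = 4.4910 / 5 = 0.898

θ* = 0.898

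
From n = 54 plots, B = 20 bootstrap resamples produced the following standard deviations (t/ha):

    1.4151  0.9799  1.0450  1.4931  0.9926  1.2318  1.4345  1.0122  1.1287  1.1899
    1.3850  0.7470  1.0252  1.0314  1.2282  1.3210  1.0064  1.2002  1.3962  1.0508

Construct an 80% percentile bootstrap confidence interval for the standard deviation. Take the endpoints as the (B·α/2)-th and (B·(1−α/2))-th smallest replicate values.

(0.9799, 1.4151)

Sorted replicates: 0.7470, 0.9799, 0.9926, 1.0064, 1.0122, 1.0252, 1.0314, 1.0450, 1.0508, 1.1287, 1.1899, 1.2002, 1.2282, 1.2318, 1.3210, 1.3850, 1.3962, 1.4151, 1.4345, 1.4931
α = 0.20; lower rank = 20 × 0.100 = 2; upper rank = 20 × 0.900 = 18.
The 2nd smallest replicate is 0.9799; the 18th is 1.4151.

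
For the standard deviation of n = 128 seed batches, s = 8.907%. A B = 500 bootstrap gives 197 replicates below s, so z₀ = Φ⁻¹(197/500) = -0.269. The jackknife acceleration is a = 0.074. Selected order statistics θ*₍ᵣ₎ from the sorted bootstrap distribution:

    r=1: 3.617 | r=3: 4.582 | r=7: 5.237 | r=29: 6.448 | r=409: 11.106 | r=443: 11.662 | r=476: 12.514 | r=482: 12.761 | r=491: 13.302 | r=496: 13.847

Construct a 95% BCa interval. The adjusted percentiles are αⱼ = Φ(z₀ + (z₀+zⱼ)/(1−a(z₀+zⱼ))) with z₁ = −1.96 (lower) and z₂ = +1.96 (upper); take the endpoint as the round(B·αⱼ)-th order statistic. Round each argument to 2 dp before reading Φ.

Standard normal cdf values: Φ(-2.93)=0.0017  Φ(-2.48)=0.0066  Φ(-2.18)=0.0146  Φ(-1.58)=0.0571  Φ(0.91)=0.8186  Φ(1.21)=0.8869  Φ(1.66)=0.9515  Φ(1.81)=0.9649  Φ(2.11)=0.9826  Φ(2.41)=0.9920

(5.237, 12.514)

Lower: z₀ + z₁ = -0.269 + (-1.960) = -2.229; 1 − a(z₀+z₁) = 1 − (0.074)(-2.229) = 1.1649; argument = -0.269 + (-2.229)/1.1649 = -2.1824 → -2.18.
α₁ = Φ(-2.18) = 0.0146; rank = round(500 × 0.0146) = 7; θ*₍7₎ = 5.237.
Upper: z₀ + z₂ = 1.691; 1 − a(z₀+z₂) = 0.8749; argument = 1.6639 → 1.66; α₂ = 0.9515; rank = 476; θ*₍476₎ = 12.514.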